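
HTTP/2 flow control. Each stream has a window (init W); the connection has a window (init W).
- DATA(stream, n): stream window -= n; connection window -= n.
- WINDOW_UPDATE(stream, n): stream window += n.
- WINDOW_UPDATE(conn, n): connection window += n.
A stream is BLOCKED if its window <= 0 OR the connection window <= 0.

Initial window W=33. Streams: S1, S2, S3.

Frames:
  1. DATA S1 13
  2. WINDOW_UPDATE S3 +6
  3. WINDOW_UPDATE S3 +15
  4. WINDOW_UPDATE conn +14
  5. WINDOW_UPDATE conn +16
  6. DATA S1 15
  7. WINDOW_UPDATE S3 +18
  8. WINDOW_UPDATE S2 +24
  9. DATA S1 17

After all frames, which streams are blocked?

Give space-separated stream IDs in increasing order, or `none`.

Answer: S1

Derivation:
Op 1: conn=20 S1=20 S2=33 S3=33 blocked=[]
Op 2: conn=20 S1=20 S2=33 S3=39 blocked=[]
Op 3: conn=20 S1=20 S2=33 S3=54 blocked=[]
Op 4: conn=34 S1=20 S2=33 S3=54 blocked=[]
Op 5: conn=50 S1=20 S2=33 S3=54 blocked=[]
Op 6: conn=35 S1=5 S2=33 S3=54 blocked=[]
Op 7: conn=35 S1=5 S2=33 S3=72 blocked=[]
Op 8: conn=35 S1=5 S2=57 S3=72 blocked=[]
Op 9: conn=18 S1=-12 S2=57 S3=72 blocked=[1]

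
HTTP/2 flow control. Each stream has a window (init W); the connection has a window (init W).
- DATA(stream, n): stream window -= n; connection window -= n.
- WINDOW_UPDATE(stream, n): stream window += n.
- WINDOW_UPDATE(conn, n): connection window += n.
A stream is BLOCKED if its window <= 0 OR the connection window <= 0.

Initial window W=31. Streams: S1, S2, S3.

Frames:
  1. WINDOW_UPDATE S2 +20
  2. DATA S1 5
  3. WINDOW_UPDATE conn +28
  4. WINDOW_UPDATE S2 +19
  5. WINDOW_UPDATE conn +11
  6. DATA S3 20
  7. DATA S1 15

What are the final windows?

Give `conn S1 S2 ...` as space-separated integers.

Answer: 30 11 70 11

Derivation:
Op 1: conn=31 S1=31 S2=51 S3=31 blocked=[]
Op 2: conn=26 S1=26 S2=51 S3=31 blocked=[]
Op 3: conn=54 S1=26 S2=51 S3=31 blocked=[]
Op 4: conn=54 S1=26 S2=70 S3=31 blocked=[]
Op 5: conn=65 S1=26 S2=70 S3=31 blocked=[]
Op 6: conn=45 S1=26 S2=70 S3=11 blocked=[]
Op 7: conn=30 S1=11 S2=70 S3=11 blocked=[]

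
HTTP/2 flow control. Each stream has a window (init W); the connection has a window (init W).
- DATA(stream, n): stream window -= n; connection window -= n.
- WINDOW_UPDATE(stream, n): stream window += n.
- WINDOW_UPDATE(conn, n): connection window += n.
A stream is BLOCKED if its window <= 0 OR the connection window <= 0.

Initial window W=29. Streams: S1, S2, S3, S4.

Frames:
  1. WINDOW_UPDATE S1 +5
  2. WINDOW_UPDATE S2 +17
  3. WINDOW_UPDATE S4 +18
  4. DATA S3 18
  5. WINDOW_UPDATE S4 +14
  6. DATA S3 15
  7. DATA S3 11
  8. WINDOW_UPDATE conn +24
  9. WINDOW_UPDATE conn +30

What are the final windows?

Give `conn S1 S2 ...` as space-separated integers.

Answer: 39 34 46 -15 61

Derivation:
Op 1: conn=29 S1=34 S2=29 S3=29 S4=29 blocked=[]
Op 2: conn=29 S1=34 S2=46 S3=29 S4=29 blocked=[]
Op 3: conn=29 S1=34 S2=46 S3=29 S4=47 blocked=[]
Op 4: conn=11 S1=34 S2=46 S3=11 S4=47 blocked=[]
Op 5: conn=11 S1=34 S2=46 S3=11 S4=61 blocked=[]
Op 6: conn=-4 S1=34 S2=46 S3=-4 S4=61 blocked=[1, 2, 3, 4]
Op 7: conn=-15 S1=34 S2=46 S3=-15 S4=61 blocked=[1, 2, 3, 4]
Op 8: conn=9 S1=34 S2=46 S3=-15 S4=61 blocked=[3]
Op 9: conn=39 S1=34 S2=46 S3=-15 S4=61 blocked=[3]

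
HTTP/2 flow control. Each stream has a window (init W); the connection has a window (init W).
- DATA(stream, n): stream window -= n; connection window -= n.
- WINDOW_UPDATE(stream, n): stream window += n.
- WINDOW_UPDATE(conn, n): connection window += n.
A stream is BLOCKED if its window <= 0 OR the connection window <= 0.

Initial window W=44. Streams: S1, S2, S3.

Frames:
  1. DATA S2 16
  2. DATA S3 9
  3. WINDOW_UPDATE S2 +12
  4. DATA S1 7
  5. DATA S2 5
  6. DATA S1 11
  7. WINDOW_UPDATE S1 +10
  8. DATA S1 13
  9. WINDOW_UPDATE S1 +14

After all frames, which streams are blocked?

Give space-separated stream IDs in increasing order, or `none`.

Op 1: conn=28 S1=44 S2=28 S3=44 blocked=[]
Op 2: conn=19 S1=44 S2=28 S3=35 blocked=[]
Op 3: conn=19 S1=44 S2=40 S3=35 blocked=[]
Op 4: conn=12 S1=37 S2=40 S3=35 blocked=[]
Op 5: conn=7 S1=37 S2=35 S3=35 blocked=[]
Op 6: conn=-4 S1=26 S2=35 S3=35 blocked=[1, 2, 3]
Op 7: conn=-4 S1=36 S2=35 S3=35 blocked=[1, 2, 3]
Op 8: conn=-17 S1=23 S2=35 S3=35 blocked=[1, 2, 3]
Op 9: conn=-17 S1=37 S2=35 S3=35 blocked=[1, 2, 3]

Answer: S1 S2 S3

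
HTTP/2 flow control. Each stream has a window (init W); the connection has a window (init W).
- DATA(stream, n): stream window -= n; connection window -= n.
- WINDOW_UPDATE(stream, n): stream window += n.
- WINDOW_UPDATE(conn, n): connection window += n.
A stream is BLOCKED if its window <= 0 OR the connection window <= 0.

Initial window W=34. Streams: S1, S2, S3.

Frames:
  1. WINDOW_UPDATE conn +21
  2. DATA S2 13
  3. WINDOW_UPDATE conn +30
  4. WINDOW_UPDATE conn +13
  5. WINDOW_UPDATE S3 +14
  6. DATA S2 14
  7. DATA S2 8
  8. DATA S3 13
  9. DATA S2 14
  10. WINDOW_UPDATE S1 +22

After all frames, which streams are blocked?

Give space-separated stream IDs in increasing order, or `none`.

Op 1: conn=55 S1=34 S2=34 S3=34 blocked=[]
Op 2: conn=42 S1=34 S2=21 S3=34 blocked=[]
Op 3: conn=72 S1=34 S2=21 S3=34 blocked=[]
Op 4: conn=85 S1=34 S2=21 S3=34 blocked=[]
Op 5: conn=85 S1=34 S2=21 S3=48 blocked=[]
Op 6: conn=71 S1=34 S2=7 S3=48 blocked=[]
Op 7: conn=63 S1=34 S2=-1 S3=48 blocked=[2]
Op 8: conn=50 S1=34 S2=-1 S3=35 blocked=[2]
Op 9: conn=36 S1=34 S2=-15 S3=35 blocked=[2]
Op 10: conn=36 S1=56 S2=-15 S3=35 blocked=[2]

Answer: S2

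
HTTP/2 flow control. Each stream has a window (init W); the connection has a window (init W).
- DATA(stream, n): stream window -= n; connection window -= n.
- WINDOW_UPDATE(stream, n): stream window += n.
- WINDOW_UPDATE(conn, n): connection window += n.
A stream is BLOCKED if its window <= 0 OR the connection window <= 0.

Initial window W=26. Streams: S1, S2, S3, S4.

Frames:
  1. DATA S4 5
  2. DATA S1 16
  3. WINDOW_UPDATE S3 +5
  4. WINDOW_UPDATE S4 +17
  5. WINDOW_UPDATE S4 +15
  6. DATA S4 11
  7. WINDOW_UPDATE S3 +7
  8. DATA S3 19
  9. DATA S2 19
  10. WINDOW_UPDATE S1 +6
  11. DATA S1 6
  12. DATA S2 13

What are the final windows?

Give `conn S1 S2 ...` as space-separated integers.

Answer: -63 10 -6 19 42

Derivation:
Op 1: conn=21 S1=26 S2=26 S3=26 S4=21 blocked=[]
Op 2: conn=5 S1=10 S2=26 S3=26 S4=21 blocked=[]
Op 3: conn=5 S1=10 S2=26 S3=31 S4=21 blocked=[]
Op 4: conn=5 S1=10 S2=26 S3=31 S4=38 blocked=[]
Op 5: conn=5 S1=10 S2=26 S3=31 S4=53 blocked=[]
Op 6: conn=-6 S1=10 S2=26 S3=31 S4=42 blocked=[1, 2, 3, 4]
Op 7: conn=-6 S1=10 S2=26 S3=38 S4=42 blocked=[1, 2, 3, 4]
Op 8: conn=-25 S1=10 S2=26 S3=19 S4=42 blocked=[1, 2, 3, 4]
Op 9: conn=-44 S1=10 S2=7 S3=19 S4=42 blocked=[1, 2, 3, 4]
Op 10: conn=-44 S1=16 S2=7 S3=19 S4=42 blocked=[1, 2, 3, 4]
Op 11: conn=-50 S1=10 S2=7 S3=19 S4=42 blocked=[1, 2, 3, 4]
Op 12: conn=-63 S1=10 S2=-6 S3=19 S4=42 blocked=[1, 2, 3, 4]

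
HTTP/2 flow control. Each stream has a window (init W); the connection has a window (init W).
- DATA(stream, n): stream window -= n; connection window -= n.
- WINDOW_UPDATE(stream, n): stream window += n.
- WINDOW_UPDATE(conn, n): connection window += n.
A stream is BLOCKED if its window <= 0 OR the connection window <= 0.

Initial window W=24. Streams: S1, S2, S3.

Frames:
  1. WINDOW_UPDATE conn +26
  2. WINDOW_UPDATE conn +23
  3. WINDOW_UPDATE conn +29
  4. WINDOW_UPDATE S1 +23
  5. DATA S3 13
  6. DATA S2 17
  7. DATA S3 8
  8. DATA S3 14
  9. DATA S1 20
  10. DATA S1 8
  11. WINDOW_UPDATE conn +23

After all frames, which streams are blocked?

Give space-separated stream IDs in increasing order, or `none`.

Op 1: conn=50 S1=24 S2=24 S3=24 blocked=[]
Op 2: conn=73 S1=24 S2=24 S3=24 blocked=[]
Op 3: conn=102 S1=24 S2=24 S3=24 blocked=[]
Op 4: conn=102 S1=47 S2=24 S3=24 blocked=[]
Op 5: conn=89 S1=47 S2=24 S3=11 blocked=[]
Op 6: conn=72 S1=47 S2=7 S3=11 blocked=[]
Op 7: conn=64 S1=47 S2=7 S3=3 blocked=[]
Op 8: conn=50 S1=47 S2=7 S3=-11 blocked=[3]
Op 9: conn=30 S1=27 S2=7 S3=-11 blocked=[3]
Op 10: conn=22 S1=19 S2=7 S3=-11 blocked=[3]
Op 11: conn=45 S1=19 S2=7 S3=-11 blocked=[3]

Answer: S3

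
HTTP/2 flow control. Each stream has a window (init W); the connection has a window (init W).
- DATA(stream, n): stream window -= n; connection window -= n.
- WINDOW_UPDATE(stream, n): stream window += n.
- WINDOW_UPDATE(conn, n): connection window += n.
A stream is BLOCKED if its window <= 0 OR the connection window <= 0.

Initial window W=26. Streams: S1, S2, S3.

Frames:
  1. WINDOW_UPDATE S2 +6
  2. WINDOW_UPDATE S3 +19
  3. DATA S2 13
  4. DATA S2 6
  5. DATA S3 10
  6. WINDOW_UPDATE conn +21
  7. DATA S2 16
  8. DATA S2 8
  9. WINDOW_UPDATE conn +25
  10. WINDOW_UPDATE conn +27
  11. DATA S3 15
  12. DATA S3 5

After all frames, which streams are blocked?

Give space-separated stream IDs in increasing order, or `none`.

Op 1: conn=26 S1=26 S2=32 S3=26 blocked=[]
Op 2: conn=26 S1=26 S2=32 S3=45 blocked=[]
Op 3: conn=13 S1=26 S2=19 S3=45 blocked=[]
Op 4: conn=7 S1=26 S2=13 S3=45 blocked=[]
Op 5: conn=-3 S1=26 S2=13 S3=35 blocked=[1, 2, 3]
Op 6: conn=18 S1=26 S2=13 S3=35 blocked=[]
Op 7: conn=2 S1=26 S2=-3 S3=35 blocked=[2]
Op 8: conn=-6 S1=26 S2=-11 S3=35 blocked=[1, 2, 3]
Op 9: conn=19 S1=26 S2=-11 S3=35 blocked=[2]
Op 10: conn=46 S1=26 S2=-11 S3=35 blocked=[2]
Op 11: conn=31 S1=26 S2=-11 S3=20 blocked=[2]
Op 12: conn=26 S1=26 S2=-11 S3=15 blocked=[2]

Answer: S2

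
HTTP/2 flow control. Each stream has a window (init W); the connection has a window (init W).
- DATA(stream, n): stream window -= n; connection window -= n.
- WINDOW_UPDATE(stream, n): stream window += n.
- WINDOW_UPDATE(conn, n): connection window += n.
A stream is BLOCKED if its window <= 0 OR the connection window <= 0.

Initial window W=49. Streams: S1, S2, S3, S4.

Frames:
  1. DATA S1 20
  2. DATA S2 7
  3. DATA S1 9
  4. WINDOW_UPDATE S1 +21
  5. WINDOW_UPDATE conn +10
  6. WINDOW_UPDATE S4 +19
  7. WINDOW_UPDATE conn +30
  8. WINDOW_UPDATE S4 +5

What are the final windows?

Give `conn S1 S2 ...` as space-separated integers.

Answer: 53 41 42 49 73

Derivation:
Op 1: conn=29 S1=29 S2=49 S3=49 S4=49 blocked=[]
Op 2: conn=22 S1=29 S2=42 S3=49 S4=49 blocked=[]
Op 3: conn=13 S1=20 S2=42 S3=49 S4=49 blocked=[]
Op 4: conn=13 S1=41 S2=42 S3=49 S4=49 blocked=[]
Op 5: conn=23 S1=41 S2=42 S3=49 S4=49 blocked=[]
Op 6: conn=23 S1=41 S2=42 S3=49 S4=68 blocked=[]
Op 7: conn=53 S1=41 S2=42 S3=49 S4=68 blocked=[]
Op 8: conn=53 S1=41 S2=42 S3=49 S4=73 blocked=[]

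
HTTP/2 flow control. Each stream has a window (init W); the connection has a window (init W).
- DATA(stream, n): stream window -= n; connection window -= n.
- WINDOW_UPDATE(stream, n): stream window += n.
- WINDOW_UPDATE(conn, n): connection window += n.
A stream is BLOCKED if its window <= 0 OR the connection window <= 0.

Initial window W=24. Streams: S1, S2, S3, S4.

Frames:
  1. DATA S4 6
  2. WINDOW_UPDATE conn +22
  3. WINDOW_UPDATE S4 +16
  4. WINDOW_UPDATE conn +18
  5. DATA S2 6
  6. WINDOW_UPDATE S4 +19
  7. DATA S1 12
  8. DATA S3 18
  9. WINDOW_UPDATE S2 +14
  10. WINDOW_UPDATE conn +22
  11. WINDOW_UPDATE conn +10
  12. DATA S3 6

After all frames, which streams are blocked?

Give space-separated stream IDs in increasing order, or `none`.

Answer: S3

Derivation:
Op 1: conn=18 S1=24 S2=24 S3=24 S4=18 blocked=[]
Op 2: conn=40 S1=24 S2=24 S3=24 S4=18 blocked=[]
Op 3: conn=40 S1=24 S2=24 S3=24 S4=34 blocked=[]
Op 4: conn=58 S1=24 S2=24 S3=24 S4=34 blocked=[]
Op 5: conn=52 S1=24 S2=18 S3=24 S4=34 blocked=[]
Op 6: conn=52 S1=24 S2=18 S3=24 S4=53 blocked=[]
Op 7: conn=40 S1=12 S2=18 S3=24 S4=53 blocked=[]
Op 8: conn=22 S1=12 S2=18 S3=6 S4=53 blocked=[]
Op 9: conn=22 S1=12 S2=32 S3=6 S4=53 blocked=[]
Op 10: conn=44 S1=12 S2=32 S3=6 S4=53 blocked=[]
Op 11: conn=54 S1=12 S2=32 S3=6 S4=53 blocked=[]
Op 12: conn=48 S1=12 S2=32 S3=0 S4=53 blocked=[3]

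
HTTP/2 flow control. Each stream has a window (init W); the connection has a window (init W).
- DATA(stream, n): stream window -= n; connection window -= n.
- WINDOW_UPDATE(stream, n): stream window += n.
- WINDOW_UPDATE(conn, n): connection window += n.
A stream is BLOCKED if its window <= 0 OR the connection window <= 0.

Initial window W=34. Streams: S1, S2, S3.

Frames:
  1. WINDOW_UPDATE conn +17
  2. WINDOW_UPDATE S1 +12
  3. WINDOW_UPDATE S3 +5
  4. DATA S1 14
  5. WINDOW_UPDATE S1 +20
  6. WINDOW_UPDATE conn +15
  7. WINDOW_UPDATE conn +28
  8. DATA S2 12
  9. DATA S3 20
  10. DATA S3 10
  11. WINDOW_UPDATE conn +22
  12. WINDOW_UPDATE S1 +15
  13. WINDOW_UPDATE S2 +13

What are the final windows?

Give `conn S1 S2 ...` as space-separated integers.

Op 1: conn=51 S1=34 S2=34 S3=34 blocked=[]
Op 2: conn=51 S1=46 S2=34 S3=34 blocked=[]
Op 3: conn=51 S1=46 S2=34 S3=39 blocked=[]
Op 4: conn=37 S1=32 S2=34 S3=39 blocked=[]
Op 5: conn=37 S1=52 S2=34 S3=39 blocked=[]
Op 6: conn=52 S1=52 S2=34 S3=39 blocked=[]
Op 7: conn=80 S1=52 S2=34 S3=39 blocked=[]
Op 8: conn=68 S1=52 S2=22 S3=39 blocked=[]
Op 9: conn=48 S1=52 S2=22 S3=19 blocked=[]
Op 10: conn=38 S1=52 S2=22 S3=9 blocked=[]
Op 11: conn=60 S1=52 S2=22 S3=9 blocked=[]
Op 12: conn=60 S1=67 S2=22 S3=9 blocked=[]
Op 13: conn=60 S1=67 S2=35 S3=9 blocked=[]

Answer: 60 67 35 9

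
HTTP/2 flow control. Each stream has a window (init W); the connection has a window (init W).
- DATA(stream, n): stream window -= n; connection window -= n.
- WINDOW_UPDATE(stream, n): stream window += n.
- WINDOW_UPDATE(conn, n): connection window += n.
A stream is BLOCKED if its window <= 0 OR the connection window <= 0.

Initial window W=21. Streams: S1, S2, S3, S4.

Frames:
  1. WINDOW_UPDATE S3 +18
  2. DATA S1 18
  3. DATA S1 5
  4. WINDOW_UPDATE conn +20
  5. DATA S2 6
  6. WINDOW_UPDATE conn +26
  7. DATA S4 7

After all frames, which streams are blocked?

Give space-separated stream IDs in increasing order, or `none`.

Op 1: conn=21 S1=21 S2=21 S3=39 S4=21 blocked=[]
Op 2: conn=3 S1=3 S2=21 S3=39 S4=21 blocked=[]
Op 3: conn=-2 S1=-2 S2=21 S3=39 S4=21 blocked=[1, 2, 3, 4]
Op 4: conn=18 S1=-2 S2=21 S3=39 S4=21 blocked=[1]
Op 5: conn=12 S1=-2 S2=15 S3=39 S4=21 blocked=[1]
Op 6: conn=38 S1=-2 S2=15 S3=39 S4=21 blocked=[1]
Op 7: conn=31 S1=-2 S2=15 S3=39 S4=14 blocked=[1]

Answer: S1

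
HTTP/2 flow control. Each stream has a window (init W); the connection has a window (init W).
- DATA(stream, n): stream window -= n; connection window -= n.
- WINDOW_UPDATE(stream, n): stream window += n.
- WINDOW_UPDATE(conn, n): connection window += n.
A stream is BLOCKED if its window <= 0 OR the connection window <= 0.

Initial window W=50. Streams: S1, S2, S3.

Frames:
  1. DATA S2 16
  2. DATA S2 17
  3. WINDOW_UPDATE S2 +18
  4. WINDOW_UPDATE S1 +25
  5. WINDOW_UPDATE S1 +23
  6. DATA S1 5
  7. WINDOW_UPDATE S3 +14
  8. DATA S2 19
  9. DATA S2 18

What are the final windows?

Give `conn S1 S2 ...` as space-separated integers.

Op 1: conn=34 S1=50 S2=34 S3=50 blocked=[]
Op 2: conn=17 S1=50 S2=17 S3=50 blocked=[]
Op 3: conn=17 S1=50 S2=35 S3=50 blocked=[]
Op 4: conn=17 S1=75 S2=35 S3=50 blocked=[]
Op 5: conn=17 S1=98 S2=35 S3=50 blocked=[]
Op 6: conn=12 S1=93 S2=35 S3=50 blocked=[]
Op 7: conn=12 S1=93 S2=35 S3=64 blocked=[]
Op 8: conn=-7 S1=93 S2=16 S3=64 blocked=[1, 2, 3]
Op 9: conn=-25 S1=93 S2=-2 S3=64 blocked=[1, 2, 3]

Answer: -25 93 -2 64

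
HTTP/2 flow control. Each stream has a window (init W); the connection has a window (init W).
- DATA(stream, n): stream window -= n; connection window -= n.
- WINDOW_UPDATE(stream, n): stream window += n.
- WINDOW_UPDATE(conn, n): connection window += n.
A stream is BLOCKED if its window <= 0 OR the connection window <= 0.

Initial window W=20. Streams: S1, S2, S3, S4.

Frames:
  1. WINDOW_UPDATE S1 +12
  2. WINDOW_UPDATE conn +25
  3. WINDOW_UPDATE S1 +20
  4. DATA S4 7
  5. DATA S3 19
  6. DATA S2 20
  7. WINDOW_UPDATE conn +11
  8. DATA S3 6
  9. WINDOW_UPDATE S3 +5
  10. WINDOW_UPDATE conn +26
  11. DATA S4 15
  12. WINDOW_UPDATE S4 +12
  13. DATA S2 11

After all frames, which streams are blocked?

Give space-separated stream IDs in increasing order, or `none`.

Answer: S2 S3

Derivation:
Op 1: conn=20 S1=32 S2=20 S3=20 S4=20 blocked=[]
Op 2: conn=45 S1=32 S2=20 S3=20 S4=20 blocked=[]
Op 3: conn=45 S1=52 S2=20 S3=20 S4=20 blocked=[]
Op 4: conn=38 S1=52 S2=20 S3=20 S4=13 blocked=[]
Op 5: conn=19 S1=52 S2=20 S3=1 S4=13 blocked=[]
Op 6: conn=-1 S1=52 S2=0 S3=1 S4=13 blocked=[1, 2, 3, 4]
Op 7: conn=10 S1=52 S2=0 S3=1 S4=13 blocked=[2]
Op 8: conn=4 S1=52 S2=0 S3=-5 S4=13 blocked=[2, 3]
Op 9: conn=4 S1=52 S2=0 S3=0 S4=13 blocked=[2, 3]
Op 10: conn=30 S1=52 S2=0 S3=0 S4=13 blocked=[2, 3]
Op 11: conn=15 S1=52 S2=0 S3=0 S4=-2 blocked=[2, 3, 4]
Op 12: conn=15 S1=52 S2=0 S3=0 S4=10 blocked=[2, 3]
Op 13: conn=4 S1=52 S2=-11 S3=0 S4=10 blocked=[2, 3]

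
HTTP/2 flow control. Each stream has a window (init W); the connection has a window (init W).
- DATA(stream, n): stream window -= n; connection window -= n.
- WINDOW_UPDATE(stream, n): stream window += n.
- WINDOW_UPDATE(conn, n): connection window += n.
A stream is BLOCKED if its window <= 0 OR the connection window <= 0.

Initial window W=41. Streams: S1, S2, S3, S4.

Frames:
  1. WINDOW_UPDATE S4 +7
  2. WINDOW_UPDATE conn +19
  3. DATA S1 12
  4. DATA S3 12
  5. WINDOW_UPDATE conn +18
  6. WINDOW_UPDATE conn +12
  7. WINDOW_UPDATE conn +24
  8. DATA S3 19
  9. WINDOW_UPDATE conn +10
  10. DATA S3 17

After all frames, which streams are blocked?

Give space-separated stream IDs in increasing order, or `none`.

Answer: S3

Derivation:
Op 1: conn=41 S1=41 S2=41 S3=41 S4=48 blocked=[]
Op 2: conn=60 S1=41 S2=41 S3=41 S4=48 blocked=[]
Op 3: conn=48 S1=29 S2=41 S3=41 S4=48 blocked=[]
Op 4: conn=36 S1=29 S2=41 S3=29 S4=48 blocked=[]
Op 5: conn=54 S1=29 S2=41 S3=29 S4=48 blocked=[]
Op 6: conn=66 S1=29 S2=41 S3=29 S4=48 blocked=[]
Op 7: conn=90 S1=29 S2=41 S3=29 S4=48 blocked=[]
Op 8: conn=71 S1=29 S2=41 S3=10 S4=48 blocked=[]
Op 9: conn=81 S1=29 S2=41 S3=10 S4=48 blocked=[]
Op 10: conn=64 S1=29 S2=41 S3=-7 S4=48 blocked=[3]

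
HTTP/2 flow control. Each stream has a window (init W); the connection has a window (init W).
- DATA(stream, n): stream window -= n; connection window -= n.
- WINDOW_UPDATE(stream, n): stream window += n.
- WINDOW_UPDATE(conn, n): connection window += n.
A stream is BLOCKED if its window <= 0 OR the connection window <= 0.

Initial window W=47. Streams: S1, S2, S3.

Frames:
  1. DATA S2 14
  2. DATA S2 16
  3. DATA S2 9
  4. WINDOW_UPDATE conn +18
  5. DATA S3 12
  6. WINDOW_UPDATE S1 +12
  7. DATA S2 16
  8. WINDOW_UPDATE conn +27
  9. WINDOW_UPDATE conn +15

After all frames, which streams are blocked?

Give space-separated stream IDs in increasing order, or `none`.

Answer: S2

Derivation:
Op 1: conn=33 S1=47 S2=33 S3=47 blocked=[]
Op 2: conn=17 S1=47 S2=17 S3=47 blocked=[]
Op 3: conn=8 S1=47 S2=8 S3=47 blocked=[]
Op 4: conn=26 S1=47 S2=8 S3=47 blocked=[]
Op 5: conn=14 S1=47 S2=8 S3=35 blocked=[]
Op 6: conn=14 S1=59 S2=8 S3=35 blocked=[]
Op 7: conn=-2 S1=59 S2=-8 S3=35 blocked=[1, 2, 3]
Op 8: conn=25 S1=59 S2=-8 S3=35 blocked=[2]
Op 9: conn=40 S1=59 S2=-8 S3=35 blocked=[2]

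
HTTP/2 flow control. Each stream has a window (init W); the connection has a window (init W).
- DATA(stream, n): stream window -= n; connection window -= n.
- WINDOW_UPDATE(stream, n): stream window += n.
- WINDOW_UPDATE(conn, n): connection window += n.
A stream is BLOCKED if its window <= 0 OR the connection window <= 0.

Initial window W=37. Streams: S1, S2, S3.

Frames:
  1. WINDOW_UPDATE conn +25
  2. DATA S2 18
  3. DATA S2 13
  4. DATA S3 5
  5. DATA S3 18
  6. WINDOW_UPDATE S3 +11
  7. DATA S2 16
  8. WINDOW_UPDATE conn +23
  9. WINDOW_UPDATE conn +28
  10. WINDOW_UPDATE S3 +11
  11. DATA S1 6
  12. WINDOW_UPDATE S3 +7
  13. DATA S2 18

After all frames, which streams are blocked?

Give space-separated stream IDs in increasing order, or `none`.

Answer: S2

Derivation:
Op 1: conn=62 S1=37 S2=37 S3=37 blocked=[]
Op 2: conn=44 S1=37 S2=19 S3=37 blocked=[]
Op 3: conn=31 S1=37 S2=6 S3=37 blocked=[]
Op 4: conn=26 S1=37 S2=6 S3=32 blocked=[]
Op 5: conn=8 S1=37 S2=6 S3=14 blocked=[]
Op 6: conn=8 S1=37 S2=6 S3=25 blocked=[]
Op 7: conn=-8 S1=37 S2=-10 S3=25 blocked=[1, 2, 3]
Op 8: conn=15 S1=37 S2=-10 S3=25 blocked=[2]
Op 9: conn=43 S1=37 S2=-10 S3=25 blocked=[2]
Op 10: conn=43 S1=37 S2=-10 S3=36 blocked=[2]
Op 11: conn=37 S1=31 S2=-10 S3=36 blocked=[2]
Op 12: conn=37 S1=31 S2=-10 S3=43 blocked=[2]
Op 13: conn=19 S1=31 S2=-28 S3=43 blocked=[2]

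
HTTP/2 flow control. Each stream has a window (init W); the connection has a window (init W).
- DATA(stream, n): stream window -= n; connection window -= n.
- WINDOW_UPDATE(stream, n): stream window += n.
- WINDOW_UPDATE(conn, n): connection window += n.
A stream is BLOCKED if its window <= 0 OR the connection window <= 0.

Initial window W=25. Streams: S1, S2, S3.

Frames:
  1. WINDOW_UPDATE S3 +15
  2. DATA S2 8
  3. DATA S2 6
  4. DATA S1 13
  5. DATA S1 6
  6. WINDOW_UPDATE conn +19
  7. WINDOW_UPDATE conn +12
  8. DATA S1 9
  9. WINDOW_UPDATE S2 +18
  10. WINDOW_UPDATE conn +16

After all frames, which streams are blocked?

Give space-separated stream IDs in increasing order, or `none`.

Answer: S1

Derivation:
Op 1: conn=25 S1=25 S2=25 S3=40 blocked=[]
Op 2: conn=17 S1=25 S2=17 S3=40 blocked=[]
Op 3: conn=11 S1=25 S2=11 S3=40 blocked=[]
Op 4: conn=-2 S1=12 S2=11 S3=40 blocked=[1, 2, 3]
Op 5: conn=-8 S1=6 S2=11 S3=40 blocked=[1, 2, 3]
Op 6: conn=11 S1=6 S2=11 S3=40 blocked=[]
Op 7: conn=23 S1=6 S2=11 S3=40 blocked=[]
Op 8: conn=14 S1=-3 S2=11 S3=40 blocked=[1]
Op 9: conn=14 S1=-3 S2=29 S3=40 blocked=[1]
Op 10: conn=30 S1=-3 S2=29 S3=40 blocked=[1]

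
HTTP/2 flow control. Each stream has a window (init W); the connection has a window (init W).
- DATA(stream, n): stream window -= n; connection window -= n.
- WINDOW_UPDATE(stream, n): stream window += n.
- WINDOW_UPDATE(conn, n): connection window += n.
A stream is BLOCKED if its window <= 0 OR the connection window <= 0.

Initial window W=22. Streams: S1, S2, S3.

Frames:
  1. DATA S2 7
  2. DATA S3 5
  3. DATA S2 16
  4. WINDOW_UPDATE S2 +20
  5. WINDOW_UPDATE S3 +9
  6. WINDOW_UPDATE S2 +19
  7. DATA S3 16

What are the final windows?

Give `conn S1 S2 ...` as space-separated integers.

Op 1: conn=15 S1=22 S2=15 S3=22 blocked=[]
Op 2: conn=10 S1=22 S2=15 S3=17 blocked=[]
Op 3: conn=-6 S1=22 S2=-1 S3=17 blocked=[1, 2, 3]
Op 4: conn=-6 S1=22 S2=19 S3=17 blocked=[1, 2, 3]
Op 5: conn=-6 S1=22 S2=19 S3=26 blocked=[1, 2, 3]
Op 6: conn=-6 S1=22 S2=38 S3=26 blocked=[1, 2, 3]
Op 7: conn=-22 S1=22 S2=38 S3=10 blocked=[1, 2, 3]

Answer: -22 22 38 10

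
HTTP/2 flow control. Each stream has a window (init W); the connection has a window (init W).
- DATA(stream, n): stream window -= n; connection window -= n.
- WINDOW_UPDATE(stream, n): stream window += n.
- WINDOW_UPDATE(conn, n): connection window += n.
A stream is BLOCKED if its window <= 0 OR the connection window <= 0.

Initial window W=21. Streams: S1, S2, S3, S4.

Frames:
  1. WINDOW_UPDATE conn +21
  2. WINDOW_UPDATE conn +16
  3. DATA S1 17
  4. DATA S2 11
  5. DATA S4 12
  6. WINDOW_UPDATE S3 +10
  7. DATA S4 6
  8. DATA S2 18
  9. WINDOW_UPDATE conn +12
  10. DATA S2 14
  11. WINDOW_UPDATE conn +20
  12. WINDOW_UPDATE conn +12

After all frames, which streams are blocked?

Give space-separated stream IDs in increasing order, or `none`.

Op 1: conn=42 S1=21 S2=21 S3=21 S4=21 blocked=[]
Op 2: conn=58 S1=21 S2=21 S3=21 S4=21 blocked=[]
Op 3: conn=41 S1=4 S2=21 S3=21 S4=21 blocked=[]
Op 4: conn=30 S1=4 S2=10 S3=21 S4=21 blocked=[]
Op 5: conn=18 S1=4 S2=10 S3=21 S4=9 blocked=[]
Op 6: conn=18 S1=4 S2=10 S3=31 S4=9 blocked=[]
Op 7: conn=12 S1=4 S2=10 S3=31 S4=3 blocked=[]
Op 8: conn=-6 S1=4 S2=-8 S3=31 S4=3 blocked=[1, 2, 3, 4]
Op 9: conn=6 S1=4 S2=-8 S3=31 S4=3 blocked=[2]
Op 10: conn=-8 S1=4 S2=-22 S3=31 S4=3 blocked=[1, 2, 3, 4]
Op 11: conn=12 S1=4 S2=-22 S3=31 S4=3 blocked=[2]
Op 12: conn=24 S1=4 S2=-22 S3=31 S4=3 blocked=[2]

Answer: S2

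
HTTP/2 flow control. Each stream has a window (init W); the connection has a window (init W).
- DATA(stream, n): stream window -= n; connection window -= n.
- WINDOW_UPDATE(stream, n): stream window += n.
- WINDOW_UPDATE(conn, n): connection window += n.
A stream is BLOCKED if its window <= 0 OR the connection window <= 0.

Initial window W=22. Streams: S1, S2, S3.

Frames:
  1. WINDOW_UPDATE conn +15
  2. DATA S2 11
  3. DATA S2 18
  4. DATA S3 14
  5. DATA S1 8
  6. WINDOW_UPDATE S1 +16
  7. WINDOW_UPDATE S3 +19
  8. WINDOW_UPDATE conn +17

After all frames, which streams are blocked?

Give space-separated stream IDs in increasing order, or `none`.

Answer: S2

Derivation:
Op 1: conn=37 S1=22 S2=22 S3=22 blocked=[]
Op 2: conn=26 S1=22 S2=11 S3=22 blocked=[]
Op 3: conn=8 S1=22 S2=-7 S3=22 blocked=[2]
Op 4: conn=-6 S1=22 S2=-7 S3=8 blocked=[1, 2, 3]
Op 5: conn=-14 S1=14 S2=-7 S3=8 blocked=[1, 2, 3]
Op 6: conn=-14 S1=30 S2=-7 S3=8 blocked=[1, 2, 3]
Op 7: conn=-14 S1=30 S2=-7 S3=27 blocked=[1, 2, 3]
Op 8: conn=3 S1=30 S2=-7 S3=27 blocked=[2]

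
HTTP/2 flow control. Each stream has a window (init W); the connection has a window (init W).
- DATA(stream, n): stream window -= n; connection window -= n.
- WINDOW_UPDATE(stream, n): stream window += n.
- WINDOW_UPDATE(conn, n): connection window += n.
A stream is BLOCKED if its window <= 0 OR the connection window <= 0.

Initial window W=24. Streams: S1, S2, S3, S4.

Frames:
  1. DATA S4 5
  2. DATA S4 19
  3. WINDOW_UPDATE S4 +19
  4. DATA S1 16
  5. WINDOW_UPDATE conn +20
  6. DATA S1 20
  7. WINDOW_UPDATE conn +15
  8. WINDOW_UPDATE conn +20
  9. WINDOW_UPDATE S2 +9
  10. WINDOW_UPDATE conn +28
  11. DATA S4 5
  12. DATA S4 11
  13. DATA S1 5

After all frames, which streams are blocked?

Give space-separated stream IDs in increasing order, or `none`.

Op 1: conn=19 S1=24 S2=24 S3=24 S4=19 blocked=[]
Op 2: conn=0 S1=24 S2=24 S3=24 S4=0 blocked=[1, 2, 3, 4]
Op 3: conn=0 S1=24 S2=24 S3=24 S4=19 blocked=[1, 2, 3, 4]
Op 4: conn=-16 S1=8 S2=24 S3=24 S4=19 blocked=[1, 2, 3, 4]
Op 5: conn=4 S1=8 S2=24 S3=24 S4=19 blocked=[]
Op 6: conn=-16 S1=-12 S2=24 S3=24 S4=19 blocked=[1, 2, 3, 4]
Op 7: conn=-1 S1=-12 S2=24 S3=24 S4=19 blocked=[1, 2, 3, 4]
Op 8: conn=19 S1=-12 S2=24 S3=24 S4=19 blocked=[1]
Op 9: conn=19 S1=-12 S2=33 S3=24 S4=19 blocked=[1]
Op 10: conn=47 S1=-12 S2=33 S3=24 S4=19 blocked=[1]
Op 11: conn=42 S1=-12 S2=33 S3=24 S4=14 blocked=[1]
Op 12: conn=31 S1=-12 S2=33 S3=24 S4=3 blocked=[1]
Op 13: conn=26 S1=-17 S2=33 S3=24 S4=3 blocked=[1]

Answer: S1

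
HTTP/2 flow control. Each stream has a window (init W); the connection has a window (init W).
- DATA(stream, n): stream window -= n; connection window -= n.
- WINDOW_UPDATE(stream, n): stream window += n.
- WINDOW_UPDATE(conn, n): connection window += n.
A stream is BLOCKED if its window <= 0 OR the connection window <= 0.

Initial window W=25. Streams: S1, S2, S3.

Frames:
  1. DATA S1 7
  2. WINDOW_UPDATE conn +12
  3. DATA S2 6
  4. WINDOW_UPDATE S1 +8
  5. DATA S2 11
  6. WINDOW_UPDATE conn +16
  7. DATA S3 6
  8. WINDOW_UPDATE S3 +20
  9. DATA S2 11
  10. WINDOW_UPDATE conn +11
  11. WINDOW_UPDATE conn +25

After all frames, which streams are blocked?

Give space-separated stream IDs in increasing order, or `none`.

Op 1: conn=18 S1=18 S2=25 S3=25 blocked=[]
Op 2: conn=30 S1=18 S2=25 S3=25 blocked=[]
Op 3: conn=24 S1=18 S2=19 S3=25 blocked=[]
Op 4: conn=24 S1=26 S2=19 S3=25 blocked=[]
Op 5: conn=13 S1=26 S2=8 S3=25 blocked=[]
Op 6: conn=29 S1=26 S2=8 S3=25 blocked=[]
Op 7: conn=23 S1=26 S2=8 S3=19 blocked=[]
Op 8: conn=23 S1=26 S2=8 S3=39 blocked=[]
Op 9: conn=12 S1=26 S2=-3 S3=39 blocked=[2]
Op 10: conn=23 S1=26 S2=-3 S3=39 blocked=[2]
Op 11: conn=48 S1=26 S2=-3 S3=39 blocked=[2]

Answer: S2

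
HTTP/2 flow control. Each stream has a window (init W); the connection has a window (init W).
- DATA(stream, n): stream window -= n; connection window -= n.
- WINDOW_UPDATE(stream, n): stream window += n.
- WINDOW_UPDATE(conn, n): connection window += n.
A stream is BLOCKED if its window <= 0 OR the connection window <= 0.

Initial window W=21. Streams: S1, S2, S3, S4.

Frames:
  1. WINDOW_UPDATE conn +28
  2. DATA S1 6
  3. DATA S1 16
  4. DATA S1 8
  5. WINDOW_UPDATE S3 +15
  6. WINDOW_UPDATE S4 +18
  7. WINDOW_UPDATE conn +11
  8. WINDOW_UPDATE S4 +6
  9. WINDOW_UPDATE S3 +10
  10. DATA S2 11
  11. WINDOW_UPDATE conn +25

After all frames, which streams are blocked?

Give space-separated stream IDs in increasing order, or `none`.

Op 1: conn=49 S1=21 S2=21 S3=21 S4=21 blocked=[]
Op 2: conn=43 S1=15 S2=21 S3=21 S4=21 blocked=[]
Op 3: conn=27 S1=-1 S2=21 S3=21 S4=21 blocked=[1]
Op 4: conn=19 S1=-9 S2=21 S3=21 S4=21 blocked=[1]
Op 5: conn=19 S1=-9 S2=21 S3=36 S4=21 blocked=[1]
Op 6: conn=19 S1=-9 S2=21 S3=36 S4=39 blocked=[1]
Op 7: conn=30 S1=-9 S2=21 S3=36 S4=39 blocked=[1]
Op 8: conn=30 S1=-9 S2=21 S3=36 S4=45 blocked=[1]
Op 9: conn=30 S1=-9 S2=21 S3=46 S4=45 blocked=[1]
Op 10: conn=19 S1=-9 S2=10 S3=46 S4=45 blocked=[1]
Op 11: conn=44 S1=-9 S2=10 S3=46 S4=45 blocked=[1]

Answer: S1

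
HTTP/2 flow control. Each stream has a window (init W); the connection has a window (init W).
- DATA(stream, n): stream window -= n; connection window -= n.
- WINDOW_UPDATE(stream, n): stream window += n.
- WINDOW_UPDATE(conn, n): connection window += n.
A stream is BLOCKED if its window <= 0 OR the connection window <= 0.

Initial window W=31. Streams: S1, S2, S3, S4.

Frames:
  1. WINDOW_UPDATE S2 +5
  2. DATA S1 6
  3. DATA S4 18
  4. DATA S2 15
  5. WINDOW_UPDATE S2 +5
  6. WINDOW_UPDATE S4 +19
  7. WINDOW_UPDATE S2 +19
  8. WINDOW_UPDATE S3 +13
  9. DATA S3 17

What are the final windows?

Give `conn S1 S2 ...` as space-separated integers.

Op 1: conn=31 S1=31 S2=36 S3=31 S4=31 blocked=[]
Op 2: conn=25 S1=25 S2=36 S3=31 S4=31 blocked=[]
Op 3: conn=7 S1=25 S2=36 S3=31 S4=13 blocked=[]
Op 4: conn=-8 S1=25 S2=21 S3=31 S4=13 blocked=[1, 2, 3, 4]
Op 5: conn=-8 S1=25 S2=26 S3=31 S4=13 blocked=[1, 2, 3, 4]
Op 6: conn=-8 S1=25 S2=26 S3=31 S4=32 blocked=[1, 2, 3, 4]
Op 7: conn=-8 S1=25 S2=45 S3=31 S4=32 blocked=[1, 2, 3, 4]
Op 8: conn=-8 S1=25 S2=45 S3=44 S4=32 blocked=[1, 2, 3, 4]
Op 9: conn=-25 S1=25 S2=45 S3=27 S4=32 blocked=[1, 2, 3, 4]

Answer: -25 25 45 27 32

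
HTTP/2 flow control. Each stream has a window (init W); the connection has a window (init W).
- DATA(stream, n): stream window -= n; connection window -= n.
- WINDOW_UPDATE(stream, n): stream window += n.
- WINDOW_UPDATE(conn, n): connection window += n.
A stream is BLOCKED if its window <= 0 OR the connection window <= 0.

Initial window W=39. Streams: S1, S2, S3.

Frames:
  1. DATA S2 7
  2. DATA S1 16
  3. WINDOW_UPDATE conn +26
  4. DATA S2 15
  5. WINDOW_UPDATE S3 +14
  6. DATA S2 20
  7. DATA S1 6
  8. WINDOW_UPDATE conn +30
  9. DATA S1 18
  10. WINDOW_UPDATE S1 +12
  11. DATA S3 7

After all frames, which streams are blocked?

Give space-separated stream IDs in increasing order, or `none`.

Answer: S2

Derivation:
Op 1: conn=32 S1=39 S2=32 S3=39 blocked=[]
Op 2: conn=16 S1=23 S2=32 S3=39 blocked=[]
Op 3: conn=42 S1=23 S2=32 S3=39 blocked=[]
Op 4: conn=27 S1=23 S2=17 S3=39 blocked=[]
Op 5: conn=27 S1=23 S2=17 S3=53 blocked=[]
Op 6: conn=7 S1=23 S2=-3 S3=53 blocked=[2]
Op 7: conn=1 S1=17 S2=-3 S3=53 blocked=[2]
Op 8: conn=31 S1=17 S2=-3 S3=53 blocked=[2]
Op 9: conn=13 S1=-1 S2=-3 S3=53 blocked=[1, 2]
Op 10: conn=13 S1=11 S2=-3 S3=53 blocked=[2]
Op 11: conn=6 S1=11 S2=-3 S3=46 blocked=[2]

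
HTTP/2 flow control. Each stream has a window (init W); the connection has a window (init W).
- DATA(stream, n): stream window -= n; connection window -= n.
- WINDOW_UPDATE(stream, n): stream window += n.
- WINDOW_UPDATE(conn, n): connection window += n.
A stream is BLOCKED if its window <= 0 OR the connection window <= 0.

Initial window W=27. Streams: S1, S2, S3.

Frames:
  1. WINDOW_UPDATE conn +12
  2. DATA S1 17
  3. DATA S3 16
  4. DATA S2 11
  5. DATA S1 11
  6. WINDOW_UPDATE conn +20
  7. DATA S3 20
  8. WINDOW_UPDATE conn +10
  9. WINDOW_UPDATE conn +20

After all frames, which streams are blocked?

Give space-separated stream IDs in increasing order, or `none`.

Answer: S1 S3

Derivation:
Op 1: conn=39 S1=27 S2=27 S3=27 blocked=[]
Op 2: conn=22 S1=10 S2=27 S3=27 blocked=[]
Op 3: conn=6 S1=10 S2=27 S3=11 blocked=[]
Op 4: conn=-5 S1=10 S2=16 S3=11 blocked=[1, 2, 3]
Op 5: conn=-16 S1=-1 S2=16 S3=11 blocked=[1, 2, 3]
Op 6: conn=4 S1=-1 S2=16 S3=11 blocked=[1]
Op 7: conn=-16 S1=-1 S2=16 S3=-9 blocked=[1, 2, 3]
Op 8: conn=-6 S1=-1 S2=16 S3=-9 blocked=[1, 2, 3]
Op 9: conn=14 S1=-1 S2=16 S3=-9 blocked=[1, 3]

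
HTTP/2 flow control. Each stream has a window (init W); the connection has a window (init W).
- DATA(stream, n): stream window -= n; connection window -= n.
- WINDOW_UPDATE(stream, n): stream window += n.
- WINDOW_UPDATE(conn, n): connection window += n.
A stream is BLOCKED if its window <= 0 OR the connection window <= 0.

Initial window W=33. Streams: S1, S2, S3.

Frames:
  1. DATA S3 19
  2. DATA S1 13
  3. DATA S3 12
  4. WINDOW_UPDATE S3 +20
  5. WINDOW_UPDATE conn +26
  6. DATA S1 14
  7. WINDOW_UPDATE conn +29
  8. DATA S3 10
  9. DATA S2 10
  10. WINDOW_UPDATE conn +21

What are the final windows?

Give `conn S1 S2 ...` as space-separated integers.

Answer: 31 6 23 12

Derivation:
Op 1: conn=14 S1=33 S2=33 S3=14 blocked=[]
Op 2: conn=1 S1=20 S2=33 S3=14 blocked=[]
Op 3: conn=-11 S1=20 S2=33 S3=2 blocked=[1, 2, 3]
Op 4: conn=-11 S1=20 S2=33 S3=22 blocked=[1, 2, 3]
Op 5: conn=15 S1=20 S2=33 S3=22 blocked=[]
Op 6: conn=1 S1=6 S2=33 S3=22 blocked=[]
Op 7: conn=30 S1=6 S2=33 S3=22 blocked=[]
Op 8: conn=20 S1=6 S2=33 S3=12 blocked=[]
Op 9: conn=10 S1=6 S2=23 S3=12 blocked=[]
Op 10: conn=31 S1=6 S2=23 S3=12 blocked=[]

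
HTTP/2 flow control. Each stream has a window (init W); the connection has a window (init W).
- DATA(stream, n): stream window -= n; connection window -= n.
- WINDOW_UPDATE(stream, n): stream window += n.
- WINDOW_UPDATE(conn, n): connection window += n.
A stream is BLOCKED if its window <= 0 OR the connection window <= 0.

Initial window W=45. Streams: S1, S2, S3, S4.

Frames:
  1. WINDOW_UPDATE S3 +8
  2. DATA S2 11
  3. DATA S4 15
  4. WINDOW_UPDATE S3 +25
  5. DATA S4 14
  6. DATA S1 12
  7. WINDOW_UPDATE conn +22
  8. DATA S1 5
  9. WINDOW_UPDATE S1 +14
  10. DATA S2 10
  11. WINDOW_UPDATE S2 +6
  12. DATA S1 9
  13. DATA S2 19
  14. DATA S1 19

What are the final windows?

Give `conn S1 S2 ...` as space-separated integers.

Op 1: conn=45 S1=45 S2=45 S3=53 S4=45 blocked=[]
Op 2: conn=34 S1=45 S2=34 S3=53 S4=45 blocked=[]
Op 3: conn=19 S1=45 S2=34 S3=53 S4=30 blocked=[]
Op 4: conn=19 S1=45 S2=34 S3=78 S4=30 blocked=[]
Op 5: conn=5 S1=45 S2=34 S3=78 S4=16 blocked=[]
Op 6: conn=-7 S1=33 S2=34 S3=78 S4=16 blocked=[1, 2, 3, 4]
Op 7: conn=15 S1=33 S2=34 S3=78 S4=16 blocked=[]
Op 8: conn=10 S1=28 S2=34 S3=78 S4=16 blocked=[]
Op 9: conn=10 S1=42 S2=34 S3=78 S4=16 blocked=[]
Op 10: conn=0 S1=42 S2=24 S3=78 S4=16 blocked=[1, 2, 3, 4]
Op 11: conn=0 S1=42 S2=30 S3=78 S4=16 blocked=[1, 2, 3, 4]
Op 12: conn=-9 S1=33 S2=30 S3=78 S4=16 blocked=[1, 2, 3, 4]
Op 13: conn=-28 S1=33 S2=11 S3=78 S4=16 blocked=[1, 2, 3, 4]
Op 14: conn=-47 S1=14 S2=11 S3=78 S4=16 blocked=[1, 2, 3, 4]

Answer: -47 14 11 78 16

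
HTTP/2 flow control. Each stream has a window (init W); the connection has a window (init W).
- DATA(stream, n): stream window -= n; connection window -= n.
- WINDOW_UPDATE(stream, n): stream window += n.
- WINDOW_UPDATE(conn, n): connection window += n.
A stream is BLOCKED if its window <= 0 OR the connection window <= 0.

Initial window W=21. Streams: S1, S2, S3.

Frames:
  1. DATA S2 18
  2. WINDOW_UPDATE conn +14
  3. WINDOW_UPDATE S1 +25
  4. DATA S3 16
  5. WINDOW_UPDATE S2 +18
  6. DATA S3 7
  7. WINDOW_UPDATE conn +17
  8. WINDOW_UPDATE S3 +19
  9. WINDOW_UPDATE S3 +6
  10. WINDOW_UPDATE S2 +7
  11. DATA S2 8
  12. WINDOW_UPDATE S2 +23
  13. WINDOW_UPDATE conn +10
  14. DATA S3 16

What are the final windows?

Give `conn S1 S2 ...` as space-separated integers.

Op 1: conn=3 S1=21 S2=3 S3=21 blocked=[]
Op 2: conn=17 S1=21 S2=3 S3=21 blocked=[]
Op 3: conn=17 S1=46 S2=3 S3=21 blocked=[]
Op 4: conn=1 S1=46 S2=3 S3=5 blocked=[]
Op 5: conn=1 S1=46 S2=21 S3=5 blocked=[]
Op 6: conn=-6 S1=46 S2=21 S3=-2 blocked=[1, 2, 3]
Op 7: conn=11 S1=46 S2=21 S3=-2 blocked=[3]
Op 8: conn=11 S1=46 S2=21 S3=17 blocked=[]
Op 9: conn=11 S1=46 S2=21 S3=23 blocked=[]
Op 10: conn=11 S1=46 S2=28 S3=23 blocked=[]
Op 11: conn=3 S1=46 S2=20 S3=23 blocked=[]
Op 12: conn=3 S1=46 S2=43 S3=23 blocked=[]
Op 13: conn=13 S1=46 S2=43 S3=23 blocked=[]
Op 14: conn=-3 S1=46 S2=43 S3=7 blocked=[1, 2, 3]

Answer: -3 46 43 7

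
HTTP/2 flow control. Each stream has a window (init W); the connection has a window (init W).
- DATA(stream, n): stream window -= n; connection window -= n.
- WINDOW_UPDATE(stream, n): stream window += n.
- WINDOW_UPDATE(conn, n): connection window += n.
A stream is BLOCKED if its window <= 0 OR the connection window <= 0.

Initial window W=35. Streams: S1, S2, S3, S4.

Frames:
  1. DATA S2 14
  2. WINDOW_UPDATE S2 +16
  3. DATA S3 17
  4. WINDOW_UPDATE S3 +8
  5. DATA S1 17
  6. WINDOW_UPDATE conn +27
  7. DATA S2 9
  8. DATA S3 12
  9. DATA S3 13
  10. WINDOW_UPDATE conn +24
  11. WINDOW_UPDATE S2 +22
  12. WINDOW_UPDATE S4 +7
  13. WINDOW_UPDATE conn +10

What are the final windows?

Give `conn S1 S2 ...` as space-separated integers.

Answer: 14 18 50 1 42

Derivation:
Op 1: conn=21 S1=35 S2=21 S3=35 S4=35 blocked=[]
Op 2: conn=21 S1=35 S2=37 S3=35 S4=35 blocked=[]
Op 3: conn=4 S1=35 S2=37 S3=18 S4=35 blocked=[]
Op 4: conn=4 S1=35 S2=37 S3=26 S4=35 blocked=[]
Op 5: conn=-13 S1=18 S2=37 S3=26 S4=35 blocked=[1, 2, 3, 4]
Op 6: conn=14 S1=18 S2=37 S3=26 S4=35 blocked=[]
Op 7: conn=5 S1=18 S2=28 S3=26 S4=35 blocked=[]
Op 8: conn=-7 S1=18 S2=28 S3=14 S4=35 blocked=[1, 2, 3, 4]
Op 9: conn=-20 S1=18 S2=28 S3=1 S4=35 blocked=[1, 2, 3, 4]
Op 10: conn=4 S1=18 S2=28 S3=1 S4=35 blocked=[]
Op 11: conn=4 S1=18 S2=50 S3=1 S4=35 blocked=[]
Op 12: conn=4 S1=18 S2=50 S3=1 S4=42 blocked=[]
Op 13: conn=14 S1=18 S2=50 S3=1 S4=42 blocked=[]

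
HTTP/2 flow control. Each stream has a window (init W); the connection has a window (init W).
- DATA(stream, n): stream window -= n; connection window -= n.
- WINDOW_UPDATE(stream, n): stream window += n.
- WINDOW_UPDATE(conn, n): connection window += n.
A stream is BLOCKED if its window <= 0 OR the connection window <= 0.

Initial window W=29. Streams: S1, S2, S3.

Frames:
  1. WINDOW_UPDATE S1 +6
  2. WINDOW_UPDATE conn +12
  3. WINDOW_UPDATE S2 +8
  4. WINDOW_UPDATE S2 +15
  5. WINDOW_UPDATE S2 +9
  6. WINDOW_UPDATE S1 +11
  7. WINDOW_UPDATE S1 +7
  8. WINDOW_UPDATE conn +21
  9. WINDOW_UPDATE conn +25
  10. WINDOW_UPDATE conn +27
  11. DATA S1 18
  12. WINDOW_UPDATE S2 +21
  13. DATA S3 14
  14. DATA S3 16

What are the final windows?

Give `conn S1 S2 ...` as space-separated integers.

Op 1: conn=29 S1=35 S2=29 S3=29 blocked=[]
Op 2: conn=41 S1=35 S2=29 S3=29 blocked=[]
Op 3: conn=41 S1=35 S2=37 S3=29 blocked=[]
Op 4: conn=41 S1=35 S2=52 S3=29 blocked=[]
Op 5: conn=41 S1=35 S2=61 S3=29 blocked=[]
Op 6: conn=41 S1=46 S2=61 S3=29 blocked=[]
Op 7: conn=41 S1=53 S2=61 S3=29 blocked=[]
Op 8: conn=62 S1=53 S2=61 S3=29 blocked=[]
Op 9: conn=87 S1=53 S2=61 S3=29 blocked=[]
Op 10: conn=114 S1=53 S2=61 S3=29 blocked=[]
Op 11: conn=96 S1=35 S2=61 S3=29 blocked=[]
Op 12: conn=96 S1=35 S2=82 S3=29 blocked=[]
Op 13: conn=82 S1=35 S2=82 S3=15 blocked=[]
Op 14: conn=66 S1=35 S2=82 S3=-1 blocked=[3]

Answer: 66 35 82 -1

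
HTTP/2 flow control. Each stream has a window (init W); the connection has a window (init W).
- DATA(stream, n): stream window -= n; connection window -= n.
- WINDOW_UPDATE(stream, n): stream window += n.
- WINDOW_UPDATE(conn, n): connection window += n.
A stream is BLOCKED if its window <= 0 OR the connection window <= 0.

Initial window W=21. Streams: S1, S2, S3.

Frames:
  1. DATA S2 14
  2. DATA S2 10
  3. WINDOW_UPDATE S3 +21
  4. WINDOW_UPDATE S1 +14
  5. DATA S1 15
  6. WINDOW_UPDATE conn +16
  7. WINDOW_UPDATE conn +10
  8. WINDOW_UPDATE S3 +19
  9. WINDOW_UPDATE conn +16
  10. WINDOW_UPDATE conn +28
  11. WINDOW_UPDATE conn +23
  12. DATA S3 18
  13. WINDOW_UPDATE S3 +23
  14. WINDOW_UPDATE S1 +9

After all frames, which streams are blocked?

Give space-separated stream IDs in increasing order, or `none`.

Op 1: conn=7 S1=21 S2=7 S3=21 blocked=[]
Op 2: conn=-3 S1=21 S2=-3 S3=21 blocked=[1, 2, 3]
Op 3: conn=-3 S1=21 S2=-3 S3=42 blocked=[1, 2, 3]
Op 4: conn=-3 S1=35 S2=-3 S3=42 blocked=[1, 2, 3]
Op 5: conn=-18 S1=20 S2=-3 S3=42 blocked=[1, 2, 3]
Op 6: conn=-2 S1=20 S2=-3 S3=42 blocked=[1, 2, 3]
Op 7: conn=8 S1=20 S2=-3 S3=42 blocked=[2]
Op 8: conn=8 S1=20 S2=-3 S3=61 blocked=[2]
Op 9: conn=24 S1=20 S2=-3 S3=61 blocked=[2]
Op 10: conn=52 S1=20 S2=-3 S3=61 blocked=[2]
Op 11: conn=75 S1=20 S2=-3 S3=61 blocked=[2]
Op 12: conn=57 S1=20 S2=-3 S3=43 blocked=[2]
Op 13: conn=57 S1=20 S2=-3 S3=66 blocked=[2]
Op 14: conn=57 S1=29 S2=-3 S3=66 blocked=[2]

Answer: S2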